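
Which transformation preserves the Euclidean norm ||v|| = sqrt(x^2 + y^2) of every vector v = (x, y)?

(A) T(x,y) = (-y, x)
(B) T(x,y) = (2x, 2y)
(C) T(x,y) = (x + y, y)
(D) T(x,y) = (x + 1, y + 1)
A

A transformation preserves a norm if ||T(v)|| = ||v|| for every v; a single vector where the norm changes rules an option out.

(A) T(x,y) = (-y, x): preserves the norm -- it is an orthogonal map (a rotation/reflection), and (-y)^2 + (x)^2 simplifies to x^2 + y^2.
(B) T(x,y) = (2x, 2y): v = (1, 0) has norm sqrt((1)^2 + (0)^2) = 1, but T(v) = (2, 0) has norm 2 -- not preserved.
(C) T(x,y) = (x + y, y): v = (0, 1) has norm sqrt((0)^2 + (1)^2) = 1, but T(v) = (1, 1) has norm sqrt(2) -- not preserved.
(D) T(x,y) = (x + 1, y + 1): v = (1, 0) has norm sqrt((1)^2 + (0)^2) = 1, but T(v) = (2, 1) has norm sqrt(5) -- not preserved.

Therefore the answer is (A).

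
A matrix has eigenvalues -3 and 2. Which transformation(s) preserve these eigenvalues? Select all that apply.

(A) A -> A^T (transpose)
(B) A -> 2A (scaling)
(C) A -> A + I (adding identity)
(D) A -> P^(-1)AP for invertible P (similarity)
A and D

Eigenvalues are preserved by:
1. Similarity transformations: A -> P^(-1)AP (same characteristic polynomial)
2. Transpose: A^T has the same eigenvalues as A

Eigenvalues are NOT preserved by:
- Adding identity: eigenvalues become -3+1, 2+1
- Scaling: eigenvalues become -6, 4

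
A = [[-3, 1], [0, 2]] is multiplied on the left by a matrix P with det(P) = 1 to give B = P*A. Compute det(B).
-6

By the multiplicative property of determinants, det(B) = det(P*A) = det(P) * det(A) = det(A),
so the determinant is invariant under multiplication by any determinant-1 matrix; we just need det(A).

det(A) = (-3)(2) - (1)(0) = -6 - 0 = -6

Therefore det(B) = 1 * (-6) = -6.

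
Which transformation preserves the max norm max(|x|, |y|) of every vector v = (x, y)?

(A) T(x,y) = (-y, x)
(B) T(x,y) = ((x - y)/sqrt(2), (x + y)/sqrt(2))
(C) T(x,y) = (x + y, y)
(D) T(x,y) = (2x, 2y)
A

A transformation preserves a norm if ||T(v)|| = ||v|| for every v; a single vector where the norm changes rules an option out.

(A) T(x,y) = (-y, x): preserves the norm -- it only permutes the coordinates and/or flips signs, which leaves max(|x|, |y|) unchanged.
(B) T(x,y) = ((x - y)/sqrt(2), (x + y)/sqrt(2)): v = (1, 0) has norm max(|1|, |0|) = 1, but T(v) = (sqrt(2)/2, sqrt(2)/2) has norm sqrt(2)/2 -- not preserved.
(C) T(x,y) = (x + y, y): v = (1, 1) has norm max(|1|, |1|) = 1, but T(v) = (2, 1) has norm 2 -- not preserved.
(D) T(x,y) = (2x, 2y): v = (1, 0) has norm max(|1|, |0|) = 1, but T(v) = (2, 0) has norm 2 -- not preserved.

Therefore the answer is (A).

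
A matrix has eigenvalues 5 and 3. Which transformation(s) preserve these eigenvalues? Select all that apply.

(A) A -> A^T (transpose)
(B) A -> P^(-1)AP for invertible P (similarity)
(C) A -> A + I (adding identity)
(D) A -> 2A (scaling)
A and B

Eigenvalues are preserved by:
1. Similarity transformations: A -> P^(-1)AP (same characteristic polynomial)
2. Transpose: A^T has the same eigenvalues as A

Eigenvalues are NOT preserved by:
- Adding identity: eigenvalues become 5+1, 3+1
- Scaling: eigenvalues become 10, 6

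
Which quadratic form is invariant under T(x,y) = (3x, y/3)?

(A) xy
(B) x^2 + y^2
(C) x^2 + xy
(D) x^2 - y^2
A

T multiplies x by 3 and divides y by 3.
Substitute the transformed coordinates into each option and compare with the original:
(A) xy  ->  (3x)(y/3) = xy   [equals xy: invariant]
(B) x^2 + y^2  ->  (3x)^2 + (y/3)^2 = 9x^2 + y^2/9   [differs from x^2 + y^2: not invariant]
(C) x^2 + xy  ->  (3x)^2 + (3x)(y/3) = 9x^2 + xy   [differs from x^2 + xy: not invariant]
(D) x^2 - y^2  ->  (3x)^2 - (y/3)^2 = 9x^2 - y^2/9   [differs from x^2 - y^2: not invariant]

Only option (A), xy, is unchanged by the transformation.
The factors 3 and 1/3 cancel only in the pure product xy.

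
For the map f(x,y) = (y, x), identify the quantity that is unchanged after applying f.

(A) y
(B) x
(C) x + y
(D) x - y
C

For f(x,y) = (y, x):
After applying f: x' = y, y' = x. So x' + y' = y + x = x + y.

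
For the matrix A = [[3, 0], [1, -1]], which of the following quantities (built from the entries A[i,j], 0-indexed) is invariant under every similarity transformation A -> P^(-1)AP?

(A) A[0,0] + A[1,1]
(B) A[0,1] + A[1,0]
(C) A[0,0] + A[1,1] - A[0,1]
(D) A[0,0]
A

A[0,0] + A[1,1] is the trace of A. By the cyclic property of the trace, tr(P^(-1)AP) = tr(APP^(-1)) = tr(A), so it is the same for every matrix similar to A.

The other combinations are not similarity invariants. For example, take P = [[1, -1], [0, 1]] (det P = 1), so P^(-1) = [[1, 1], [0, 1]] and
B = P^(-1)AP = [[4, -5], [1, -2]].
Evaluating each option on A and on B:
(A) A[0,0] + A[1,1]: 2 for A, 2 for B -> unchanged
(B) A[0,1] + A[1,0]: 1 for A, -4 for B -> changes
(C) A[0,0] + A[1,1] - A[0,1]: 2 for A, 7 for B -> changes
(D) A[0,0]: 3 for A, 4 for B -> changes

Only (A) A[0,0] + A[1,1] = 2 survives (and it does so for every P, not just this one), so it is the invariant.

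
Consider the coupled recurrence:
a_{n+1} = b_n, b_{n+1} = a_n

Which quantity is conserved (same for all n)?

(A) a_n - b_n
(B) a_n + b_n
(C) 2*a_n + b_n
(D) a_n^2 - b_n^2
B

Replace a_n by a_{n+1} = b_n and b_n by b_{n+1} = a_n in each option and simplify:
(A) a_n - b_n  ->  (b_n) - (a_n) = -a_n + b_n   [not conserved]
(B) a_n + b_n  ->  (b_n) + (a_n) = a_n + b_n   [conserved]
(C) 2*a_n + b_n  ->  2*(b_n) + (a_n) = a_n + 2*b_n   [not conserved]
(D) a_n^2 - b_n^2  ->  (b_n)^2 - (a_n)^2 = -a_n^2 + b_n^2   [not conserved]

Only (B) a_n + b_n returns to itself after one step, so it is the conserved quantity.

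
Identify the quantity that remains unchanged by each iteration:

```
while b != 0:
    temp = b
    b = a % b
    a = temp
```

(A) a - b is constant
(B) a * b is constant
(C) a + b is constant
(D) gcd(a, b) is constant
D

A loop invariant must hold before the first iteration and be re-established by every execution of the body.

(D) gcd(a, b) is constant: One iteration replaces (a, b) by (b, a mod b). Since a mod b = a - q*b for an integer q, any common divisor of a and b divides b and a mod b, and conversely; hence gcd(b, a mod b) = gcd(a, b). For instance (26, 7) -> (7, 5) keeps gcd = 1. At exit b = 0 and a = gcd of the original inputs.

The other options fail:
(A) a - b is constant: e.g. (a, b) = (26, 7) -> (7, 5): the difference goes from 19 to 2.
(B) a * b is constant: e.g. (a, b) = (26, 7) -> (7, 5): the product goes from 182 to 35.
(C) a + b is constant: e.g. (a, b) = (26, 7) -> (7, 5): the sum goes from 33 to 12.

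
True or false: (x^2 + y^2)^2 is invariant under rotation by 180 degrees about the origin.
True

Applying rotation by 180 degrees: x' = x*cos(180 degrees) - y*sin(180 degrees) = -x, y' = x*sin(180 degrees) + y*cos(180 degrees) = -y

Substituting into (x^2 + y^2)^2:
((-x)^2 + (-y)^2)^2
= x^4 + 2x^2y^2 + y^4 = (x^2 + y^2)^2

This equals the original expression (x^2 + y^2)^2, so it IS invariant.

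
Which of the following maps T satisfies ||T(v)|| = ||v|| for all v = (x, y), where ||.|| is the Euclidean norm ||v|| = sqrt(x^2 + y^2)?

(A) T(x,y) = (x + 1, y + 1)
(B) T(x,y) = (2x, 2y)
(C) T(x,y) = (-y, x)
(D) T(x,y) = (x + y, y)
C

A transformation preserves a norm if ||T(v)|| = ||v|| for every v; a single vector where the norm changes rules an option out.

(A) T(x,y) = (x + 1, y + 1): v = (1, 0) has norm sqrt((1)^2 + (0)^2) = 1, but T(v) = (2, 1) has norm sqrt(5) -- not preserved.
(B) T(x,y) = (2x, 2y): v = (1, 0) has norm sqrt((1)^2 + (0)^2) = 1, but T(v) = (2, 0) has norm 2 -- not preserved.
(C) T(x,y) = (-y, x): preserves the norm -- it is an orthogonal map (a rotation/reflection), and (-y)^2 + (x)^2 simplifies to x^2 + y^2.
(D) T(x,y) = (x + y, y): v = (0, 1) has norm sqrt((0)^2 + (1)^2) = 1, but T(v) = (1, 1) has norm sqrt(2) -- not preserved.

Therefore the answer is (C).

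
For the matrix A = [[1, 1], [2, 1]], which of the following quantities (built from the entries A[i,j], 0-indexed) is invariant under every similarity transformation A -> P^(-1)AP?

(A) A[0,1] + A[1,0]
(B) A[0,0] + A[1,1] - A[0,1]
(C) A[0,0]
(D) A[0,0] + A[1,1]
D

A[0,0] + A[1,1] is the trace of A. By the cyclic property of the trace, tr(P^(-1)AP) = tr(APP^(-1)) = tr(A), so it is the same for every matrix similar to A.

The other combinations are not similarity invariants. For example, take P = [[1, 1], [0, 1]] (det P = 1), so P^(-1) = [[1, -1], [0, 1]] and
B = P^(-1)AP = [[-1, -1], [2, 3]].
Evaluating each option on A and on B:
(A) A[0,1] + A[1,0]: 3 for A, 1 for B -> changes
(B) A[0,0] + A[1,1] - A[0,1]: 1 for A, 3 for B -> changes
(C) A[0,0]: 1 for A, -1 for B -> changes
(D) A[0,0] + A[1,1]: 2 for A, 2 for B -> unchanged

Only (D) A[0,0] + A[1,1] = 2 survives (and it does so for every P, not just this one), so it is the invariant.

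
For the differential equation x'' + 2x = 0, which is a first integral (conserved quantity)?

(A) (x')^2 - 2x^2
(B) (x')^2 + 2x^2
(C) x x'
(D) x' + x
B

A first integral I satisfies dI/dt = 0 along every solution. Differentiate each option and use the equation of motion:
(A) d/dt[(x')^2 - 2x^2] = 2x'x'' - 4x x' = -8x x', not identically 0
(B) d/dt[(x')^2 + 2x^2] = 2x'x'' + 4x x' = 2x'(-2x) + 4x x' = 0
(C) d/dt[x x'] = (x')^2 + x x'' = (x')^2 - 2x^2, not identically 0
(D) d/dt[x' + x] = x'' + x' = -2x + x', not identically 0

Only (B) has zero time-derivative. So the energy-like quantity (x')^2 + 2x^2 is the first integral.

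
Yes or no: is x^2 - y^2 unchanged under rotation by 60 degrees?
No

Applying rotation by 60 degrees: x' = x*cos(60 degrees) - y*sin(60 degrees) = x/2 - sqrt(3)y/2, y' = x*sin(60 degrees) + y*cos(60 degrees) = sqrt(3)x/2 + y/2

Substituting into x^2 - y^2:
(x/2 - sqrt(3)y/2)^2 - (sqrt(3)x/2 + y/2)^2
= -x^2/2 - sqrt(3)xy + y^2/2

This differs from the original expression x^2 - y^2, so it is NOT invariant.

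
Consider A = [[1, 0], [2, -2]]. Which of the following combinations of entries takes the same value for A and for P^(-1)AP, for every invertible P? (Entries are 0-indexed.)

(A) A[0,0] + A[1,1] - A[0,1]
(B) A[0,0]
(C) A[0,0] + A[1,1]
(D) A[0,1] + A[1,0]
C

A[0,0] + A[1,1] is the trace of A. By the cyclic property of the trace, tr(P^(-1)AP) = tr(APP^(-1)) = tr(A), so it is the same for every matrix similar to A.

The other combinations are not similarity invariants. For example, take P = [[1, -1], [0, 1]] (det P = 1), so P^(-1) = [[1, 1], [0, 1]] and
B = P^(-1)AP = [[3, -5], [2, -4]].
Evaluating each option on A and on B:
(A) A[0,0] + A[1,1] - A[0,1]: -1 for A, 4 for B -> changes
(B) A[0,0]: 1 for A, 3 for B -> changes
(C) A[0,0] + A[1,1]: -1 for A, -1 for B -> unchanged
(D) A[0,1] + A[1,0]: 2 for A, -3 for B -> changes

Only (C) A[0,0] + A[1,1] = -1 survives (and it does so for every P, not just this one), so it is the invariant.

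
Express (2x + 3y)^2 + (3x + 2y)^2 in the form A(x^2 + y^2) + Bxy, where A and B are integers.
13(x^2 + y^2) + 24xy

Expanding: (2x + 3y)^2 = 4x^2 + 12xy + 9y^2
(3x + 2y)^2 = 9x^2 + 12xy + 4y^2
Sum = (4+9)(x^2+y^2) + 24xy = 13(x^2 + y^2) + 24xy
This is symmetric in x and y.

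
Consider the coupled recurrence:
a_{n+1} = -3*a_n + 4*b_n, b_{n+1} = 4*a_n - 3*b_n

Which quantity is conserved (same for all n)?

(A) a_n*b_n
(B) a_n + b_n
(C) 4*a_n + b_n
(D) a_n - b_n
B

Replace a_n by a_{n+1} = -3*a_n + 4*b_n and b_n by b_{n+1} = 4*a_n - 3*b_n in each option and simplify:
(A) a_n*b_n  ->  (-3*a_n + 4*b_n)*(4*a_n - 3*b_n) = -12*a_n^2 + 25*a_n*b_n - 12*b_n^2   [not conserved]
(B) a_n + b_n  ->  (-3*a_n + 4*b_n) + (4*a_n - 3*b_n) = a_n + b_n   [conserved]
(C) 4*a_n + b_n  ->  4*(-3*a_n + 4*b_n) + (4*a_n - 3*b_n) = -8*a_n + 13*b_n   [not conserved]
(D) a_n - b_n  ->  (-3*a_n + 4*b_n) - (4*a_n - 3*b_n) = -7*a_n + 7*b_n   [not conserved]

Only (B) a_n + b_n returns to itself after one step, so it is the conserved quantity.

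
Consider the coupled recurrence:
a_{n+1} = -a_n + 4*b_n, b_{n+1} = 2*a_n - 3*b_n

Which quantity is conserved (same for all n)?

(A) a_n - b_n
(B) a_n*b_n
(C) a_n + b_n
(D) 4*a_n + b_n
C

Replace a_n by a_{n+1} = -a_n + 4*b_n and b_n by b_{n+1} = 2*a_n - 3*b_n in each option and simplify:
(A) a_n - b_n  ->  (-a_n + 4*b_n) - (2*a_n - 3*b_n) = -3*a_n + 7*b_n   [not conserved]
(B) a_n*b_n  ->  (-a_n + 4*b_n)*(2*a_n - 3*b_n) = -2*a_n^2 + 11*a_n*b_n - 12*b_n^2   [not conserved]
(C) a_n + b_n  ->  (-a_n + 4*b_n) + (2*a_n - 3*b_n) = a_n + b_n   [conserved]
(D) 4*a_n + b_n  ->  4*(-a_n + 4*b_n) + (2*a_n - 3*b_n) = -2*a_n + 13*b_n   [not conserved]

Only (C) a_n + b_n returns to itself after one step, so it is the conserved quantity.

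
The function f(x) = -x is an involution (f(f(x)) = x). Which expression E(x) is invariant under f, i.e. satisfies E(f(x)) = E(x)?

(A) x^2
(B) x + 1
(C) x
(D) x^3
A

Replace x by f(x) = -x in each option and simplify. As a quick numerical cross-check, also compare E(3) with E(f(3)) = E(-3).

(A) x^2  ->  (-x)^2, which simplifies back to x^2; check: E(3) = 9, E(-3) = 9.   [invariant]
(B) x + 1  ->  (-x) + 1 = 1 - x; check: E(3) = 4 but E(-3) = -2.   [not invariant]
(C) x  ->  (-x) = -x; check: E(3) = 3 but E(-3) = -3.   [not invariant]
(D) x^3  ->  (-x)^3 = -x^3; check: E(3) = 27 but E(-3) = -27.   [not invariant]

Only (A) is unchanged. E is symmetric under swapping x with f(x) = -x, which is exactly what an involution does.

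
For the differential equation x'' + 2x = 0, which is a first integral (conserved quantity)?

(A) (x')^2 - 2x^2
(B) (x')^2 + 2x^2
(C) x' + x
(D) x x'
B

A first integral I satisfies dI/dt = 0 along every solution. Differentiate each option and use the equation of motion:
(A) d/dt[(x')^2 - 2x^2] = 2x'x'' - 4x x' = -8x x', not identically 0
(B) d/dt[(x')^2 + 2x^2] = 2x'x'' + 4x x' = 2x'(-2x) + 4x x' = 0
(C) d/dt[x' + x] = x'' + x' = -2x + x', not identically 0
(D) d/dt[x x'] = (x')^2 + x x'' = (x')^2 - 2x^2, not identically 0

Only (B) has zero time-derivative. So the energy-like quantity (x')^2 + 2x^2 is the first integral.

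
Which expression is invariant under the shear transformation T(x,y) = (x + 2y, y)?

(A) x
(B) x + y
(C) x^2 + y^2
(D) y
D

Under the shear T(x,y) = (x + 2y, y):
Substitute the transformed coordinates into each option and compare with the original:
(A) x  ->  (x + 2y) = x + 2y   [differs from x: not invariant]
(B) x + y  ->  (x + 2y) + (y) = x + 3y   [differs from x + y: not invariant]
(C) x^2 + y^2  ->  (x + 2y)^2 + (y)^2 = x^2 + 4xy + 5y^2   [differs from x^2 + y^2: not invariant]
(D) y  ->  (y) = y   [equals y: invariant]

Only option (D), y, is unchanged by the transformation.
A horizontal shear moves points parallel to the x-axis, so the y-coordinate (and any function of y alone) is unchanged.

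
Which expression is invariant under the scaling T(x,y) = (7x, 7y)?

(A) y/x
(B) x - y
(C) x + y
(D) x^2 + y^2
A

Under the uniform scaling T(x,y) = (7x, 7y):
Substitute the transformed coordinates into each option and compare with the original:
(A) y/x  ->  (7y)/(7x) = y/x   [equals y/x: invariant]
(B) x - y  ->  (7x) - (7y) = 7x - 7y   [differs from x - y: not invariant]
(C) x + y  ->  (7x) + (7y) = 7x + 7y   [differs from x + y: not invariant]
(D) x^2 + y^2  ->  (7x)^2 + (7y)^2 = 49x^2 + 49y^2   [differs from x^2 + y^2: not invariant]

Only option (A), y/x, is unchanged by the transformation.
The common factor 7 cancels in a ratio of coordinates, while sums, products and sums of squares pick up factors of 7 or 49.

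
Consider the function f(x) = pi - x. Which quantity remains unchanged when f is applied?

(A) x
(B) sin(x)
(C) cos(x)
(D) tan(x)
B

For f(x) = pi - x:
sin(pi - x) = sin(x), so sine is invariant under this transformation.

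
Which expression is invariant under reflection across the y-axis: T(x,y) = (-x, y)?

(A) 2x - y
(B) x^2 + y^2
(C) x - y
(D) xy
B

The map is reflection across the y-axis: T(x,y) = (-x, y).
Substitute the transformed coordinates into each option and compare with the original:
(A) 2x - y  ->  2(-x) - (y) = -2x - y   [differs from 2x - y: not invariant]
(B) x^2 + y^2  ->  (-x)^2 + (y)^2 = x^2 + y^2   [equals x^2 + y^2: invariant]
(C) x - y  ->  (-x) - (y) = -x - y   [differs from x - y: not invariant]
(D) xy  ->  (-x)(y) = -xy   [differs from xy: not invariant]

Only option (B), x^2 + y^2, is unchanged by the transformation.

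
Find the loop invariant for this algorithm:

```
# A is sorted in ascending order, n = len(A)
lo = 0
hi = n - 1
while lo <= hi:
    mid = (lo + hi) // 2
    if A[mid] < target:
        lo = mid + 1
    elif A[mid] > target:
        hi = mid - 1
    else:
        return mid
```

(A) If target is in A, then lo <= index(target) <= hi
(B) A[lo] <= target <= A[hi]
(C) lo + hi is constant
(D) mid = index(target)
A

A loop invariant must hold before the first iteration and be re-established by every execution of the body.

(A) If target is in A, then lo <= index(target) <= hi: Before the loop [lo, hi] = [0, n-1] covers every index. When A[mid] < target, sortedness puts target strictly to the right of mid, so setting lo = mid + 1 keeps index(target) in [lo, hi]; symmetrically for hi = mid - 1. Hence 'if target is in A then lo <= index(target) <= hi' holds after every iteration, and when lo > hi it proves target is absent.

The other options fail:
(B) A[lo] <= target <= A[hi]: fails when target is not in A (e.g. target < A[0] already violates it before the loop), so it is not maintained in general.
(C) lo + hi is constant: each iteration moves exactly one of lo, hi, so lo + hi changes (e.g. 0 + (n-1) becomes (mid+1) + (n-1)).
(D) mid = index(target): mid is just the current probe; it equals index(target) only on the iteration that returns.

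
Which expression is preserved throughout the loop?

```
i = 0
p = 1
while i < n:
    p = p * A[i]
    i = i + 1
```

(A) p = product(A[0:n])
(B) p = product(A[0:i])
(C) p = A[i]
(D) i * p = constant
B

A loop invariant must hold before the first iteration and be re-established by every execution of the body.

(B) p = product(A[0:i]): Initially i = 0 and p = 1 = product of the empty slice A[0:0]. If p = product(A[0:i]) holds at the top of an iteration, the body sets p to product(A[0:i]) * A[i] = product(A[0:i+1]) and then i to i+1, so the property is restored. At exit i = n, giving p = product(A[0:n]).

The other options fail:
(A) p = product(A[0:n]): false before the loop (p = 1, not the full product) -- it only becomes true at exit.
(C) p = A[i]: after the first iteration p = A[0] but i = 1; in general p is a product of several elements, not a single one.
(D) i * p = constant: initially i * p = 0, but after one iteration it is 1 * A[0], which is nonzero in general.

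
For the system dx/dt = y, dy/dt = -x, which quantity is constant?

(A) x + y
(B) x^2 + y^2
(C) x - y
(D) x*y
B

A first integral I satisfies dI/dt = 0 along every solution. Differentiate each option and use the equation of motion:
(A) d/dt[x + y] = y + (-x) = y - x, not identically 0
(B) d/dt[x^2 + y^2] = 2x*dx/dt + 2y*dy/dt = 2x*y + 2y*(-x) = 0
(C) d/dt[x - y] = y - (-x) = x + y, not identically 0
(D) d/dt[x*y] = (dx/dt)y + x(dy/dt) = y^2 - x^2, not identically 0

Only (B) has zero time-derivative. So x^2 + y^2 (the squared radius; trajectories are circles) is the conserved quantity.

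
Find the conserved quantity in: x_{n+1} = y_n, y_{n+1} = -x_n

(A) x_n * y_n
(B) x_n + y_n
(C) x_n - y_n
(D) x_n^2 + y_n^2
D

For the recurrence x_{n+1} = y_n, y_{n+1} = -x_n:

x_{n+1}^2 + y_{n+1}^2 = y_n^2 + (-x_n)^2 = x_n^2 + y_n^2
The sum of squares is conserved (like energy in a harmonic oscillator).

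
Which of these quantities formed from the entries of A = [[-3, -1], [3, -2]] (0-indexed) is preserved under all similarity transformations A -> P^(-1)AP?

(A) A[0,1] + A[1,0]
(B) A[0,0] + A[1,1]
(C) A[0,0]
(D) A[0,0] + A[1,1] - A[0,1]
B

A[0,0] + A[1,1] is the trace of A. By the cyclic property of the trace, tr(P^(-1)AP) = tr(APP^(-1)) = tr(A), so it is the same for every matrix similar to A.

The other combinations are not similarity invariants. For example, take P = [[1, -1], [0, 1]] (det P = 1), so P^(-1) = [[1, 1], [0, 1]] and
B = P^(-1)AP = [[0, -3], [3, -5]].
Evaluating each option on A and on B:
(A) A[0,1] + A[1,0]: 2 for A, 0 for B -> changes
(B) A[0,0] + A[1,1]: -5 for A, -5 for B -> unchanged
(C) A[0,0]: -3 for A, 0 for B -> changes
(D) A[0,0] + A[1,1] - A[0,1]: -4 for A, -2 for B -> changes

Only (B) A[0,0] + A[1,1] = -5 survives (and it does so for every P, not just this one), so it is the invariant.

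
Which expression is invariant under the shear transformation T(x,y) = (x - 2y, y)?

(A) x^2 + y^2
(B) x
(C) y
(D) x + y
C

Under the shear T(x,y) = (x - 2y, y):
Substitute the transformed coordinates into each option and compare with the original:
(A) x^2 + y^2  ->  (x - 2y)^2 + (y)^2 = x^2 - 4xy + 5y^2   [differs from x^2 + y^2: not invariant]
(B) x  ->  (x - 2y) = x - 2y   [differs from x: not invariant]
(C) y  ->  (y) = y   [equals y: invariant]
(D) x + y  ->  (x - 2y) + (y) = x - y   [differs from x + y: not invariant]

Only option (C), y, is unchanged by the transformation.
A horizontal shear moves points parallel to the x-axis, so the y-coordinate (and any function of y alone) is unchanged.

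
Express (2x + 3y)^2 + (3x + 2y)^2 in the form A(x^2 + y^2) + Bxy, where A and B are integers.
13(x^2 + y^2) + 24xy

Expanding: (2x + 3y)^2 = 4x^2 + 12xy + 9y^2
(3x + 2y)^2 = 9x^2 + 12xy + 4y^2
Sum = (4+9)(x^2+y^2) + 24xy = 13(x^2 + y^2) + 24xy
This is symmetric in x and y.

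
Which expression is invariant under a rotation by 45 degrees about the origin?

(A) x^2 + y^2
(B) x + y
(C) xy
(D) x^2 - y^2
A

A rotation by 45 degrees sends (x, y) to (sqrt(2)x/2 - sqrt(2)y/2, sqrt(2)x/2 + sqrt(2)y/2).
Substitute the transformed coordinates into each option and compare with the original:
(A) x^2 + y^2  ->  (sqrt(2)x/2 - sqrt(2)y/2)^2 + (sqrt(2)x/2 + sqrt(2)y/2)^2 = x^2 + y^2   [equals x^2 + y^2: invariant]
(B) x + y  ->  (sqrt(2)x/2 - sqrt(2)y/2) + (sqrt(2)x/2 + sqrt(2)y/2) = sqrt(2)x   [differs from x + y: not invariant]
(C) xy  ->  (sqrt(2)x/2 - sqrt(2)y/2)(sqrt(2)x/2 + sqrt(2)y/2) = x^2/2 - y^2/2   [differs from xy: not invariant]
(D) x^2 - y^2  ->  (sqrt(2)x/2 - sqrt(2)y/2)^2 - (sqrt(2)x/2 + sqrt(2)y/2)^2 = -2xy   [differs from x^2 - y^2: not invariant]

Only option (A), x^2 + y^2, is unchanged by the transformation.
Geometrically, x^2 + y^2 is the squared distance from the origin, which every rotation about the origin preserves.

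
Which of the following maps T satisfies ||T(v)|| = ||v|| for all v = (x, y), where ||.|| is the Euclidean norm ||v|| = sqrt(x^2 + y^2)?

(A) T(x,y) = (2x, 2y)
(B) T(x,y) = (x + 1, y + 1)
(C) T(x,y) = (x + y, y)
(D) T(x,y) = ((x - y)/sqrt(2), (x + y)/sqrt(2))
D

A transformation preserves a norm if ||T(v)|| = ||v|| for every v; a single vector where the norm changes rules an option out.

(A) T(x,y) = (2x, 2y): v = (1, 0) has norm sqrt((1)^2 + (0)^2) = 1, but T(v) = (2, 0) has norm 2 -- not preserved.
(B) T(x,y) = (x + 1, y + 1): v = (1, 0) has norm sqrt((1)^2 + (0)^2) = 1, but T(v) = (2, 1) has norm sqrt(5) -- not preserved.
(C) T(x,y) = (x + y, y): v = (0, 1) has norm sqrt((0)^2 + (1)^2) = 1, but T(v) = (1, 1) has norm sqrt(2) -- not preserved.
(D) T(x,y) = ((x - y)/sqrt(2), (x + y)/sqrt(2)): preserves the norm -- it is an orthogonal map (a rotation/reflection), and (sqrt(2)(x - y)/2)^2 + (sqrt(2)(x + y)/2)^2 simplifies to x^2 + y^2.

Therefore the answer is (D).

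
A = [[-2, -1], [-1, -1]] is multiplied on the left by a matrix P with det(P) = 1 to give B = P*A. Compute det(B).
1

By the multiplicative property of determinants, det(B) = det(P*A) = det(P) * det(A) = det(A),
so the determinant is invariant under multiplication by any determinant-1 matrix; we just need det(A).

det(A) = (-2)(-1) - (-1)(-1) = 2 - 1 = 1

Therefore det(B) = 1 * 1 = 1.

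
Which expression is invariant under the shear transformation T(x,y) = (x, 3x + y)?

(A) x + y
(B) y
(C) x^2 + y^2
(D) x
D

Under the shear T(x,y) = (x, 3x + y):
Substitute the transformed coordinates into each option and compare with the original:
(A) x + y  ->  (x) + (3x + y) = 4x + y   [differs from x + y: not invariant]
(B) y  ->  (3x + y) = 3x + y   [differs from y: not invariant]
(C) x^2 + y^2  ->  (x)^2 + (3x + y)^2 = 10x^2 + 6xy + y^2   [differs from x^2 + y^2: not invariant]
(D) x  ->  (x) = x   [equals x: invariant]

Only option (D), x, is unchanged by the transformation.
A vertical shear moves points parallel to the y-axis, so the x-coordinate (and any function of x alone) is unchanged.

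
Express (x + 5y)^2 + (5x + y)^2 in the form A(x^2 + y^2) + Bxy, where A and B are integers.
26(x^2 + y^2) + 20xy

Expanding: (x + 5y)^2 = x^2 + 10xy + 25y^2
(5x + y)^2 = 25x^2 + 10xy + y^2
Sum = (1+25)(x^2+y^2) + 20xy = 26(x^2 + y^2) + 20xy
This is symmetric in x and y.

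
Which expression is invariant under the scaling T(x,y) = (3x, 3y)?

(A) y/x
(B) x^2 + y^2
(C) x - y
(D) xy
A

Under the uniform scaling T(x,y) = (3x, 3y):
Substitute the transformed coordinates into each option and compare with the original:
(A) y/x  ->  (3y)/(3x) = y/x   [equals y/x: invariant]
(B) x^2 + y^2  ->  (3x)^2 + (3y)^2 = 9x^2 + 9y^2   [differs from x^2 + y^2: not invariant]
(C) x - y  ->  (3x) - (3y) = 3x - 3y   [differs from x - y: not invariant]
(D) xy  ->  (3x)(3y) = 9xy   [differs from xy: not invariant]

Only option (A), y/x, is unchanged by the transformation.
The common factor 3 cancels in a ratio of coordinates, while sums, products and sums of squares pick up factors of 3 or 9.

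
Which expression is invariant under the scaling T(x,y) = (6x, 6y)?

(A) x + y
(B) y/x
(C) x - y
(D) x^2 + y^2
B

Under the uniform scaling T(x,y) = (6x, 6y):
Substitute the transformed coordinates into each option and compare with the original:
(A) x + y  ->  (6x) + (6y) = 6x + 6y   [differs from x + y: not invariant]
(B) y/x  ->  (6y)/(6x) = y/x   [equals y/x: invariant]
(C) x - y  ->  (6x) - (6y) = 6x - 6y   [differs from x - y: not invariant]
(D) x^2 + y^2  ->  (6x)^2 + (6y)^2 = 36x^2 + 36y^2   [differs from x^2 + y^2: not invariant]

Only option (B), y/x, is unchanged by the transformation.
The common factor 6 cancels in a ratio of coordinates, while sums, products and sums of squares pick up factors of 6 or 36.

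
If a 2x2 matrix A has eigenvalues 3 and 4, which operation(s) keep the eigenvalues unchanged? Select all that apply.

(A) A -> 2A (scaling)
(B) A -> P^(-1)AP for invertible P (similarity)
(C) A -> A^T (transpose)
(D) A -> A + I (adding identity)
B and C

Eigenvalues are preserved by:
1. Similarity transformations: A -> P^(-1)AP (same characteristic polynomial)
2. Transpose: A^T has the same eigenvalues as A

Eigenvalues are NOT preserved by:
- Adding identity: eigenvalues become 3+1, 4+1
- Scaling: eigenvalues become 6, 8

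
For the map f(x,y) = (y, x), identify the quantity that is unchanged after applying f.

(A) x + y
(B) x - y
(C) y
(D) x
A

For f(x,y) = (y, x):
After applying f: x' = y, y' = x. So x' + y' = y + x = x + y.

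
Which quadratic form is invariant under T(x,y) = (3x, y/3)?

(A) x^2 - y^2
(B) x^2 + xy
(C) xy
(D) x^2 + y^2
C

T multiplies x by 3 and divides y by 3.
Substitute the transformed coordinates into each option and compare with the original:
(A) x^2 - y^2  ->  (3x)^2 - (y/3)^2 = 9x^2 - y^2/9   [differs from x^2 - y^2: not invariant]
(B) x^2 + xy  ->  (3x)^2 + (3x)(y/3) = 9x^2 + xy   [differs from x^2 + xy: not invariant]
(C) xy  ->  (3x)(y/3) = xy   [equals xy: invariant]
(D) x^2 + y^2  ->  (3x)^2 + (y/3)^2 = 9x^2 + y^2/9   [differs from x^2 + y^2: not invariant]

Only option (C), xy, is unchanged by the transformation.
The factors 3 and 1/3 cancel only in the pure product xy.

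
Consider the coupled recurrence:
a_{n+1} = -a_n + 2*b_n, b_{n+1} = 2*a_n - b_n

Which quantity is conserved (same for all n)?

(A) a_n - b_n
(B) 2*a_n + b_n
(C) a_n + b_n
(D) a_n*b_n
C

Replace a_n by a_{n+1} = -a_n + 2*b_n and b_n by b_{n+1} = 2*a_n - b_n in each option and simplify:
(A) a_n - b_n  ->  (-a_n + 2*b_n) - (2*a_n - b_n) = -3*a_n + 3*b_n   [not conserved]
(B) 2*a_n + b_n  ->  2*(-a_n + 2*b_n) + (2*a_n - b_n) = 3*b_n   [not conserved]
(C) a_n + b_n  ->  (-a_n + 2*b_n) + (2*a_n - b_n) = a_n + b_n   [conserved]
(D) a_n*b_n  ->  (-a_n + 2*b_n)*(2*a_n - b_n) = -2*a_n^2 + 5*a_n*b_n - 2*b_n^2   [not conserved]

Only (C) a_n + b_n returns to itself after one step, so it is the conserved quantity.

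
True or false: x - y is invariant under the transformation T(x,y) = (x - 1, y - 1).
True

Substitute T(x,y) = (x - 1, y - 1) into the expression and compare with the original.

Original: x - y
After applying T: (x - 1) - (y - 1) = x - y

This is identical to the original x - y, so the expression is invariant.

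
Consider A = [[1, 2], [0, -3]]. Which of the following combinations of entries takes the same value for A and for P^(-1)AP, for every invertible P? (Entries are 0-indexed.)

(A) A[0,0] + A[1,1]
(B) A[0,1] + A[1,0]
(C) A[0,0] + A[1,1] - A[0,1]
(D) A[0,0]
A

A[0,0] + A[1,1] is the trace of A. By the cyclic property of the trace, tr(P^(-1)AP) = tr(APP^(-1)) = tr(A), so it is the same for every matrix similar to A.

The other combinations are not similarity invariants. For example, take P = [[1, 1], [1, 2]] (det P = 1), so P^(-1) = [[2, -1], [-1, 1]] and
B = P^(-1)AP = [[9, 16], [-6, -11]].
Evaluating each option on A and on B:
(A) A[0,0] + A[1,1]: -2 for A, -2 for B -> unchanged
(B) A[0,1] + A[1,0]: 2 for A, 10 for B -> changes
(C) A[0,0] + A[1,1] - A[0,1]: -4 for A, -18 for B -> changes
(D) A[0,0]: 1 for A, 9 for B -> changes

Only (A) A[0,0] + A[1,1] = -2 survives (and it does so for every P, not just this one), so it is the invariant.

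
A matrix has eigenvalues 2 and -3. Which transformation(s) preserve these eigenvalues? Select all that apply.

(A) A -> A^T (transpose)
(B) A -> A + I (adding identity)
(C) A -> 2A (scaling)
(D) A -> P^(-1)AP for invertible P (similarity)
A and D

Eigenvalues are preserved by:
1. Similarity transformations: A -> P^(-1)AP (same characteristic polynomial)
2. Transpose: A^T has the same eigenvalues as A

Eigenvalues are NOT preserved by:
- Adding identity: eigenvalues become 2+1, -3+1
- Scaling: eigenvalues become 4, -6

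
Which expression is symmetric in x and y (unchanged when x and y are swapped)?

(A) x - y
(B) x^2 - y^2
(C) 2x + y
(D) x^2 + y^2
D

A symmetric expression is unchanged when the variables are permuted; here the transformation to test is the swap (x, y) -> (y, x).
Substitute the transformed coordinates into each option and compare with the original:
(A) x - y  ->  (y) - (x) = -x + y   [differs from x - y: not invariant]
(B) x^2 - y^2  ->  (y)^2 - (x)^2 = -x^2 + y^2   [differs from x^2 - y^2: not invariant]
(C) 2x + y  ->  2(y) + (x) = x + 2y   [differs from 2x + y: not invariant]
(D) x^2 + y^2  ->  (y)^2 + (x)^2 = x^2 + y^2   [equals x^2 + y^2: invariant]

Only option (D), x^2 + y^2, is unchanged by the transformation.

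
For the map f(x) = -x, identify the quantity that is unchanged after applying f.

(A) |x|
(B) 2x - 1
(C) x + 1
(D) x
A

For f(x) = -x:
Applying f replaces x by -x. Since |-x| = |x|, the absolute value is unchanged by f, whereas x -> -x, 2x - 1 -> -2x - 1 and x + 1 -> -x + 1 all change.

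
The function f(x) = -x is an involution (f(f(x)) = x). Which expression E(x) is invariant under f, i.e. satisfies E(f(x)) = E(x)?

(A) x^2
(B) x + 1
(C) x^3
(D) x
A

Replace x by f(x) = -x in each option and simplify. As a quick numerical cross-check, also compare E(5) with E(f(5)) = E(-5).

(A) x^2  ->  (-x)^2, which simplifies back to x^2; check: E(5) = 25, E(-5) = 25.   [invariant]
(B) x + 1  ->  (-x) + 1 = 1 - x; check: E(5) = 6 but E(-5) = -4.   [not invariant]
(C) x^3  ->  (-x)^3 = -x^3; check: E(5) = 125 but E(-5) = -125.   [not invariant]
(D) x  ->  (-x) = -x; check: E(5) = 5 but E(-5) = -5.   [not invariant]

Only (A) is unchanged. E is symmetric under swapping x with f(x) = -x, which is exactly what an involution does.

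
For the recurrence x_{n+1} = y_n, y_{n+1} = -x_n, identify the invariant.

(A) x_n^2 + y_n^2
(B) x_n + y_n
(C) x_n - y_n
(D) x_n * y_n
A

For the recurrence x_{n+1} = y_n, y_{n+1} = -x_n:

x_{n+1}^2 + y_{n+1}^2 = y_n^2 + (-x_n)^2 = x_n^2 + y_n^2
The sum of squares is conserved (like energy in a harmonic oscillator).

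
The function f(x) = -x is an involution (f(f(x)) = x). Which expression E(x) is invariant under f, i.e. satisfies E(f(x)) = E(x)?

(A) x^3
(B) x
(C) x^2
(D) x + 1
C

Replace x by f(x) = -x in each option and simplify. As a quick numerical cross-check, also compare E(4) with E(f(4)) = E(-4).

(A) x^3  ->  (-x)^3 = -x^3; check: E(4) = 64 but E(-4) = -64.   [not invariant]
(B) x  ->  (-x) = -x; check: E(4) = 4 but E(-4) = -4.   [not invariant]
(C) x^2  ->  (-x)^2, which simplifies back to x^2; check: E(4) = 16, E(-4) = 16.   [invariant]
(D) x + 1  ->  (-x) + 1 = 1 - x; check: E(4) = 5 but E(-4) = -3.   [not invariant]

Only (C) is unchanged. E is symmetric under swapping x with f(x) = -x, which is exactly what an involution does.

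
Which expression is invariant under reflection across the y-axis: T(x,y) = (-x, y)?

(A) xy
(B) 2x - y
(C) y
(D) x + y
C

The map is reflection across the y-axis: T(x,y) = (-x, y).
Substitute the transformed coordinates into each option and compare with the original:
(A) xy  ->  (-x)(y) = -xy   [differs from xy: not invariant]
(B) 2x - y  ->  2(-x) - (y) = -2x - y   [differs from 2x - y: not invariant]
(C) y  ->  (y) = y   [equals y: invariant]
(D) x + y  ->  (-x) + (y) = -x + y   [differs from x + y: not invariant]

Only option (C), y, is unchanged by the transformation.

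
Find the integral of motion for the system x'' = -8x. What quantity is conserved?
E = (x')^2 + 8x^2

Multiply the equation by x':
x' * x'' = -8x * x'
The left side is d/dt[(x')^2/2] and the right side is d/dt[-8x^2/2], so
d/dt[(x')^2/2 + 8x^2/2] = 0, i.e. (x')^2/2 + 8x^2/2 = constant.
Multiplying by 2, the integral of motion is E = (x')^2 + 8x^2.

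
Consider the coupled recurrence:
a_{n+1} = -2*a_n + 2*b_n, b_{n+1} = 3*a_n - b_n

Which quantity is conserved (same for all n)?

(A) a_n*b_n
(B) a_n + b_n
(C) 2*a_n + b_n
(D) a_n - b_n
B

Replace a_n by a_{n+1} = -2*a_n + 2*b_n and b_n by b_{n+1} = 3*a_n - b_n in each option and simplify:
(A) a_n*b_n  ->  (-2*a_n + 2*b_n)*(3*a_n - b_n) = -6*a_n^2 + 8*a_n*b_n - 2*b_n^2   [not conserved]
(B) a_n + b_n  ->  (-2*a_n + 2*b_n) + (3*a_n - b_n) = a_n + b_n   [conserved]
(C) 2*a_n + b_n  ->  2*(-2*a_n + 2*b_n) + (3*a_n - b_n) = -a_n + 3*b_n   [not conserved]
(D) a_n - b_n  ->  (-2*a_n + 2*b_n) - (3*a_n - b_n) = -5*a_n + 3*b_n   [not conserved]

Only (B) a_n + b_n returns to itself after one step, so it is the conserved quantity.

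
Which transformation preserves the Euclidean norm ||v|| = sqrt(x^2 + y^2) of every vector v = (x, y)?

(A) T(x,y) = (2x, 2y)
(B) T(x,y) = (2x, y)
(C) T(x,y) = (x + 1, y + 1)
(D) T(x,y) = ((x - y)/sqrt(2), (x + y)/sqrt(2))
D

A transformation preserves a norm if ||T(v)|| = ||v|| for every v; a single vector where the norm changes rules an option out.

(A) T(x,y) = (2x, 2y): v = (1, 0) has norm sqrt((1)^2 + (0)^2) = 1, but T(v) = (2, 0) has norm 2 -- not preserved.
(B) T(x,y) = (2x, y): v = (1, 0) has norm sqrt((1)^2 + (0)^2) = 1, but T(v) = (2, 0) has norm 2 -- not preserved.
(C) T(x,y) = (x + 1, y + 1): v = (1, 0) has norm sqrt((1)^2 + (0)^2) = 1, but T(v) = (2, 1) has norm sqrt(5) -- not preserved.
(D) T(x,y) = ((x - y)/sqrt(2), (x + y)/sqrt(2)): preserves the norm -- it is an orthogonal map (a rotation/reflection), and (sqrt(2)(x - y)/2)^2 + (sqrt(2)(x + y)/2)^2 simplifies to x^2 + y^2.

Therefore the answer is (D).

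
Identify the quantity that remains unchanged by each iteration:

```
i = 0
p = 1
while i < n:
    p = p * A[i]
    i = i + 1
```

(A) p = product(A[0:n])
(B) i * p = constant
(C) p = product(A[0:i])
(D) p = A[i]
C

A loop invariant must hold before the first iteration and be re-established by every execution of the body.

(C) p = product(A[0:i]): Initially i = 0 and p = 1 = product of the empty slice A[0:0]. If p = product(A[0:i]) holds at the top of an iteration, the body sets p to product(A[0:i]) * A[i] = product(A[0:i+1]) and then i to i+1, so the property is restored. At exit i = n, giving p = product(A[0:n]).

The other options fail:
(A) p = product(A[0:n]): false before the loop (p = 1, not the full product) -- it only becomes true at exit.
(B) i * p = constant: initially i * p = 0, but after one iteration it is 1 * A[0], which is nonzero in general.
(D) p = A[i]: after the first iteration p = A[0] but i = 1; in general p is a product of several elements, not a single one.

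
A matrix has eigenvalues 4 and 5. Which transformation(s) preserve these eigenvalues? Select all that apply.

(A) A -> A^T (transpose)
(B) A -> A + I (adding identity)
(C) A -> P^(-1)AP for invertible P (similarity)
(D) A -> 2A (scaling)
A and C

Eigenvalues are preserved by:
1. Similarity transformations: A -> P^(-1)AP (same characteristic polynomial)
2. Transpose: A^T has the same eigenvalues as A

Eigenvalues are NOT preserved by:
- Adding identity: eigenvalues become 4+1, 5+1
- Scaling: eigenvalues become 8, 10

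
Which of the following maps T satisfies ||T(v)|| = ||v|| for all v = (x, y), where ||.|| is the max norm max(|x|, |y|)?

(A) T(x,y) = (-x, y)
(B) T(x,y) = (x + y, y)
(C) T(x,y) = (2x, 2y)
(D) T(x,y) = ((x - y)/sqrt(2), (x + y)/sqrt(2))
A

A transformation preserves a norm if ||T(v)|| = ||v|| for every v; a single vector where the norm changes rules an option out.

(A) T(x,y) = (-x, y): preserves the norm -- it only permutes the coordinates and/or flips signs, which leaves max(|x|, |y|) unchanged.
(B) T(x,y) = (x + y, y): v = (1, 1) has norm max(|1|, |1|) = 1, but T(v) = (2, 1) has norm 2 -- not preserved.
(C) T(x,y) = (2x, 2y): v = (1, 0) has norm max(|1|, |0|) = 1, but T(v) = (2, 0) has norm 2 -- not preserved.
(D) T(x,y) = ((x - y)/sqrt(2), (x + y)/sqrt(2)): v = (1, 0) has norm max(|1|, |0|) = 1, but T(v) = (sqrt(2)/2, sqrt(2)/2) has norm sqrt(2)/2 -- not preserved.

Therefore the answer is (A).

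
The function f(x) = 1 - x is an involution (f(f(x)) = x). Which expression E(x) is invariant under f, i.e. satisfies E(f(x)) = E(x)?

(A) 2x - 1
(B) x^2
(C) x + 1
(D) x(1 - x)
D

Replace x by f(x) = 1 - x in each option and simplify. As a quick numerical cross-check, also compare E(4) with E(f(4)) = E(-3).

(A) 2x - 1  ->  2(1 - x) - 1 = 1 - 2x; check: E(4) = 7 but E(-3) = -7.   [not invariant]
(B) x^2  ->  (1 - x)^2 = (x - 1)^2; check: E(4) = 16 but E(-3) = 9.   [not invariant]
(C) x + 1  ->  (1 - x) + 1 = 2 - x; check: E(4) = 5 but E(-3) = -2.   [not invariant]
(D) x(1 - x)  ->  (1 - x)(1 - (1 - x)), which simplifies back to x(1 - x); check: E(4) = -12, E(-3) = -12.   [invariant]

Only (D) is unchanged. E is symmetric under swapping x with f(x) = 1 - x, which is exactly what an involution does.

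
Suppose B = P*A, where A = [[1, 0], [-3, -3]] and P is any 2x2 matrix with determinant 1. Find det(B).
-3

By the multiplicative property of determinants, det(B) = det(P*A) = det(P) * det(A) = det(A),
so the determinant is invariant under multiplication by any determinant-1 matrix; we just need det(A).

det(A) = (1)(-3) - (0)(-3) = -3 - 0 = -3

Therefore det(B) = 1 * (-3) = -3.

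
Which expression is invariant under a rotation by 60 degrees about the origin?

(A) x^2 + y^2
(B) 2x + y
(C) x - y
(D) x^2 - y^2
A

A rotation by 60 degrees sends (x, y) to (x/2 - sqrt(3)y/2, sqrt(3)x/2 + y/2).
Substitute the transformed coordinates into each option and compare with the original:
(A) x^2 + y^2  ->  (x/2 - sqrt(3)y/2)^2 + (sqrt(3)x/2 + y/2)^2 = x^2 + y^2   [equals x^2 + y^2: invariant]
(B) 2x + y  ->  2(x/2 - sqrt(3)y/2) + (sqrt(3)x/2 + y/2) = sqrt(3)x/2 + x - sqrt(3)y + y/2   [differs from 2x + y: not invariant]
(C) x - y  ->  (x/2 - sqrt(3)y/2) - (sqrt(3)x/2 + y/2) = -sqrt(3)x/2 + x/2 - sqrt(3)y/2 - y/2   [differs from x - y: not invariant]
(D) x^2 - y^2  ->  (x/2 - sqrt(3)y/2)^2 - (sqrt(3)x/2 + y/2)^2 = -x^2/2 - sqrt(3)xy + y^2/2   [differs from x^2 - y^2: not invariant]

Only option (A), x^2 + y^2, is unchanged by the transformation.
Geometrically, x^2 + y^2 is the squared distance from the origin, which every rotation about the origin preserves.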